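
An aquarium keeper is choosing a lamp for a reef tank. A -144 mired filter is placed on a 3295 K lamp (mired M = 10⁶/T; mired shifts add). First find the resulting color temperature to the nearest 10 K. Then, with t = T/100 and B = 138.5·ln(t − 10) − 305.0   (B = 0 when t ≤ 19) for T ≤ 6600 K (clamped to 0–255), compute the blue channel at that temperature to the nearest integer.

244

M_in = 10⁶/3295 = 303.49; M_out = 303.49 + (-144) = 159.49.
T_out = 10⁶/159.49 = 6270.0 K → 6270 K; t = 62.7.
B = 138.5·ln(62.7 − 10) − 305.0 = 138.5·ln 52.7 − 305.0 = 138.5·3.9646 − 305.0 = 244.099.
Rounded: 244.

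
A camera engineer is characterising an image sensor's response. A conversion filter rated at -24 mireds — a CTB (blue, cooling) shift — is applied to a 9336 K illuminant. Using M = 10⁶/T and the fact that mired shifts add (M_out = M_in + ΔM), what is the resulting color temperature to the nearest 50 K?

M_in = 10⁶/9336 = 107.11 mireds.
M_out = 107.11 + (-24) = 83.11 mireds.
T_out = 10⁶/83.11 = 12031.9 K → 12050 K.

12050 K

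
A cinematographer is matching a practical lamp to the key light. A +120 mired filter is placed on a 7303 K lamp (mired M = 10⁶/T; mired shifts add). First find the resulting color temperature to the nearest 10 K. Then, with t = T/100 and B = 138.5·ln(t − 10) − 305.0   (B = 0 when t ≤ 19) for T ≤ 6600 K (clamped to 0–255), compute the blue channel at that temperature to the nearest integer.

M_in = 10⁶/7303 = 136.93; M_out = 136.93 + (+120) = 256.93.
T_out = 10⁶/256.93 = 3892.1 K → 3890 K; t = 38.9.
B = 138.5·ln(38.9 − 10) − 305.0 = 138.5·ln 28.9 − 305.0 = 138.5·3.3638 − 305.0 = 160.892.
Rounded: 161.

161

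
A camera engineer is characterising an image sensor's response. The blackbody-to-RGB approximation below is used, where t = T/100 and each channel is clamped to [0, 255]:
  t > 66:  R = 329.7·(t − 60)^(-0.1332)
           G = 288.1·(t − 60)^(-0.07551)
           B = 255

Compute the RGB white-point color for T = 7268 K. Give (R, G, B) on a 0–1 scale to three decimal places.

t = 7268/100 = 72.68; the t > 66 branch applies.
R = 329.7·(72.68 − 60)^(-0.1332) = 329.7·12.68^(-0.1332) = 329.7·0.71296 = 235.063.
G = 288.1·(72.68 − 60)^(-0.07551) = 288.1·12.68^(-0.07551) = 288.1·0.82547 = 237.819.
B = 255 by definition for t > 66.
Dividing each by 255: (0.9218, 0.9326, 1.0000) → (0.922, 0.933, 1.000).

(0.922, 0.933, 1.000)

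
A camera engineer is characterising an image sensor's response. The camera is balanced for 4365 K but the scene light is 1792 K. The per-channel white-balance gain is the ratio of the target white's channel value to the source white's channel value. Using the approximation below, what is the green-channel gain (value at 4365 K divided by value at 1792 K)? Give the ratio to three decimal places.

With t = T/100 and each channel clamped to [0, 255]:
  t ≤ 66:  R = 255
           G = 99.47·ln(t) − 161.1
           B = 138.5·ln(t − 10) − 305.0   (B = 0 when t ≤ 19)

At 1792 K (t = 17.92):
  G = 99.47·ln 17.92 − 161.1 = 99.47·2.8859 − 161.1 = 125.962.
At 4365 K (t = 43.65):
  G = 99.47·ln 43.65 − 161.1 = 99.47·3.7762 − 161.1 = 214.519.
Gain = 214.519 / 125.962 = 1.7030 → 1.703.

1.703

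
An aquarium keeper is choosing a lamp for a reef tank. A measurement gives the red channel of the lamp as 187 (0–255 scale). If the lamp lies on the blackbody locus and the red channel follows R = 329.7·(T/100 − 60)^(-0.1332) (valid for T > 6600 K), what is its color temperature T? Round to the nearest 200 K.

(t − 60)^(-0.1332) = 187/329.7 = 0.56718.
t − 60 = 0.56718^(1/-0.1332) = 0.56718^(-7.508) = 70.620, so t = 130.620.
T = 100·t = 13062 K → 13000 K to the nearest 200 K.

13000 K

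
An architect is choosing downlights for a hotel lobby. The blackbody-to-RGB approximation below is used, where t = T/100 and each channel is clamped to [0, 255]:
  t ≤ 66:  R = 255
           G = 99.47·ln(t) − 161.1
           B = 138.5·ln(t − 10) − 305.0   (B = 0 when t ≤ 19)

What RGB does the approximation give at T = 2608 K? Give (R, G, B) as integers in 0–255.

t = 2608/100 = 26.08; the t ≤ 66 branch applies.
R = 255 by definition for t ≤ 66.
G = 99.47·ln 26.08 − 161.1 = 99.47·3.2612 − 161.1 = 163.288.
B = 138.5·ln(26.08 − 10) − 305.0 = 138.5·ln 16.08 − 305.0 = 138.5·2.7776 − 305.0 = 79.694.
Rounded: (255, 163, 80).

(255, 163, 80)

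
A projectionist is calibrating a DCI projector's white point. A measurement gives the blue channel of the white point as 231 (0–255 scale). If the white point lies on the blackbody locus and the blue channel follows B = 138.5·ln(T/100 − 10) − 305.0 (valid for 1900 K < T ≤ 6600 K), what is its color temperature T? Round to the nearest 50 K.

ln(t − 10) = (231 + 305.0) / 138.5 = 3.8700.
t − 10 = e^3.8700 = 47.944, so t = 57.944.
T = 100·t = 5794 K → 5800 K to the nearest 50 K.

5800 K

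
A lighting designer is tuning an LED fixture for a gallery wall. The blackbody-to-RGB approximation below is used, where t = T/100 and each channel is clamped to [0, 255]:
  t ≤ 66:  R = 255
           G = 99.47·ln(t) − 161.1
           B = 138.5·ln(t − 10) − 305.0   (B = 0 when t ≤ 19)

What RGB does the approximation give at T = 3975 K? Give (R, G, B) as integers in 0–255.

(255, 205, 165)

t = 3975/100 = 39.75; the t ≤ 66 branch applies.
R = 255 by definition for t ≤ 66.
G = 99.47·ln 39.75 − 161.1 = 99.47·3.6826 − 161.1 = 205.209.
B = 138.5·ln(39.75 − 10) − 305.0 = 138.5·ln 29.75 − 305.0 = 138.5·3.3928 − 305.0 = 164.907.
Rounded: (255, 205, 165).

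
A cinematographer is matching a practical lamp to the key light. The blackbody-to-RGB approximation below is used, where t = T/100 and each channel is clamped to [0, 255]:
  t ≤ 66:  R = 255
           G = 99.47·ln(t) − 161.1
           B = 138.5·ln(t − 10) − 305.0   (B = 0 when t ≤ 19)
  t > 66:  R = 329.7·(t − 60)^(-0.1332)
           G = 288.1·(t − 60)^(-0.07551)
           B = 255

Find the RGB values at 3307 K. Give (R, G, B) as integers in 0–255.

(255, 187, 130)

t = 3307/100 = 33.07; the t ≤ 66 branch applies.
R = 255 by definition for t ≤ 66.
G = 99.47·ln 33.07 − 161.1 = 99.47·3.4986 − 161.1 = 186.908.
B = 138.5·ln(33.07 − 10) − 305.0 = 138.5·ln 23.07 − 305.0 = 138.5·3.1385 − 305.0 = 129.687.
Rounded: (255, 187, 130).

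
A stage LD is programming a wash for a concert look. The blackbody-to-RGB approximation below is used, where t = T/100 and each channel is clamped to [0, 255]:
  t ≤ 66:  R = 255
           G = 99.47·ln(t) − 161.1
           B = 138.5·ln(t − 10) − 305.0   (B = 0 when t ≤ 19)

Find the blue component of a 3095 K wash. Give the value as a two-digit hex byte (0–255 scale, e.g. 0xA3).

0x74

t = 3095/100 = 30.95; the t ≤ 66 branch applies.
B = 138.5·ln(30.95 − 10) − 305.0 = 138.5·ln 20.95 − 305.0 = 138.5·3.0421 − 305.0 = 116.336.
Rounded: 116; in hex, 0x74.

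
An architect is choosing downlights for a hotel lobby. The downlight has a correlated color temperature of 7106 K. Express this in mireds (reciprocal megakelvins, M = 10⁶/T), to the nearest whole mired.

M = 10⁶ / 7106 = 140.726 → 141 mireds.

141 mireds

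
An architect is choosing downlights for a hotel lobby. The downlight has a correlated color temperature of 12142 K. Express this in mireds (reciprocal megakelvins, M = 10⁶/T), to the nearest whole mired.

M = 10⁶ / 12142 = 82.359 → 82 mireds.

82 mireds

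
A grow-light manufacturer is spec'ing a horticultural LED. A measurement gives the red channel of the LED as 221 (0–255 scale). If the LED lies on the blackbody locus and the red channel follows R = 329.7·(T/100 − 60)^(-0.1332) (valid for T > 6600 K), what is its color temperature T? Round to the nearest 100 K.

8000 K

(t − 60)^(-0.1332) = 221/329.7 = 0.67031.
t − 60 = 0.67031^(1/-0.1332) = 0.67031^(-7.508) = 20.149, so t = 80.149.
T = 100·t = 8015 K → 8000 K to the nearest 100 K.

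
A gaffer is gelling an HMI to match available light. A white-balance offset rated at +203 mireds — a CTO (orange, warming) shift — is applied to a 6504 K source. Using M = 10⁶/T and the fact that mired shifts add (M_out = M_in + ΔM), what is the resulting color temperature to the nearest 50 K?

M_in = 10⁶/6504 = 153.75 mireds.
M_out = 153.75 + (+203) = 356.75 mireds.
T_out = 10⁶/356.75 = 2803.1 K → 2800 K.

2800 K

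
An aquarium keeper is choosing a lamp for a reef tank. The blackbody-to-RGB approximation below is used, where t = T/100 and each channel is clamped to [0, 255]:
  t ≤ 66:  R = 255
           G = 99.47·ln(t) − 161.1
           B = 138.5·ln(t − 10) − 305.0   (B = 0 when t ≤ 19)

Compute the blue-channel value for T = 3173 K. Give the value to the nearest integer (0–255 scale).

t = 3173/100 = 31.73; the t ≤ 66 branch applies.
B = 138.5·ln(31.73 − 10) − 305.0 = 138.5·ln 21.73 − 305.0 = 138.5·3.0787 − 305.0 = 121.399.
Rounded: 121.

121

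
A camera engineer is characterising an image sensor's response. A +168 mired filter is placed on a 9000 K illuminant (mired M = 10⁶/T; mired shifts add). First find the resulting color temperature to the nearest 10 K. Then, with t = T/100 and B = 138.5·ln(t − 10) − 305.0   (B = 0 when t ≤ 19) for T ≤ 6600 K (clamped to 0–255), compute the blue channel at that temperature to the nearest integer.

M_in = 10⁶/9000 = 111.11; M_out = 111.11 + (+168) = 279.11.
T_out = 10⁶/279.11 = 3582.8 K → 3580 K; t = 35.8.
B = 138.5·ln(35.8 − 10) − 305.0 = 138.5·ln 25.8 − 305.0 = 138.5·3.2504 − 305.0 = 145.177.
Rounded: 145.

145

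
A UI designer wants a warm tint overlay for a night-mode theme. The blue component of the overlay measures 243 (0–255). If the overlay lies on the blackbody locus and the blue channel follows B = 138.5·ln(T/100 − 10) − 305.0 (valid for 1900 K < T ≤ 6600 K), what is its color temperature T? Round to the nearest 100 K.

ln(t − 10) = (243 + 305.0) / 138.5 = 3.9567.
t − 10 = e^3.9567 = 52.283, so t = 62.283.
T = 100·t = 6228 K → 6200 K to the nearest 100 K.

6200 K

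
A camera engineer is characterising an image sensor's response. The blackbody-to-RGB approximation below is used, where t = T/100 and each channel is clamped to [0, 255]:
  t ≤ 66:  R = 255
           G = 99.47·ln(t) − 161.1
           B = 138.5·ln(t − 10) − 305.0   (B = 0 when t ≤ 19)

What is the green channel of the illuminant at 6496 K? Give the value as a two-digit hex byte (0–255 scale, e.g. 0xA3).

0xFE

t = 6496/100 = 64.96; the t ≤ 66 branch applies.
G = 99.47·ln 64.96 − 161.1 = 99.47·4.1738 − 161.1 = 254.065.
Rounded: 254; in hex, 0xFE.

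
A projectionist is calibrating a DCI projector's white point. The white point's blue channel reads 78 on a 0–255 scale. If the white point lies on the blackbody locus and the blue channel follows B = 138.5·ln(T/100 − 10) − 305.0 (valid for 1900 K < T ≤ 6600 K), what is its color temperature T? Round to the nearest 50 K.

ln(t − 10) = (78 + 305.0) / 138.5 = 2.7653.
t − 10 = e^2.7653 = 15.884, so t = 25.884.
T = 100·t = 2588 K → 2600 K to the nearest 50 K.

2600 K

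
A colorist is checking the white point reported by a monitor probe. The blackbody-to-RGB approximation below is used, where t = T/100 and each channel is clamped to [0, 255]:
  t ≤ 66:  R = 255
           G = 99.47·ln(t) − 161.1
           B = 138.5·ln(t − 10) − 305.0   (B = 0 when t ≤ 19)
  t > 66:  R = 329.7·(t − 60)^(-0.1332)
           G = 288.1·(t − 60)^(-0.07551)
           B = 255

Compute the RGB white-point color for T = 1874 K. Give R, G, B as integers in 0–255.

t = 1874/100 = 18.74; the t ≤ 66 branch applies.
R = 255 by definition for t ≤ 66.
G = 99.47·ln 18.74 − 161.1 = 99.47·2.9307 − 161.1 = 130.413.
t = 18.74 ≤ 19, so B = 0.
Rounded: (255, 130, 0).

R=255, G=130, B=0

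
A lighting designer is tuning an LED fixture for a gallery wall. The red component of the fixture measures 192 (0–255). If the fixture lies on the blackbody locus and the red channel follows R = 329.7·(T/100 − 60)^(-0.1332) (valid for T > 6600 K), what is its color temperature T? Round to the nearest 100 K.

(t − 60)^(-0.1332) = 192/329.7 = 0.58235.
t − 60 = 0.58235^(1/-0.1332) = 0.58235^(-7.508) = 57.929, so t = 117.929.
T = 100·t = 11793 K → 11800 K to the nearest 100 K.

11800 K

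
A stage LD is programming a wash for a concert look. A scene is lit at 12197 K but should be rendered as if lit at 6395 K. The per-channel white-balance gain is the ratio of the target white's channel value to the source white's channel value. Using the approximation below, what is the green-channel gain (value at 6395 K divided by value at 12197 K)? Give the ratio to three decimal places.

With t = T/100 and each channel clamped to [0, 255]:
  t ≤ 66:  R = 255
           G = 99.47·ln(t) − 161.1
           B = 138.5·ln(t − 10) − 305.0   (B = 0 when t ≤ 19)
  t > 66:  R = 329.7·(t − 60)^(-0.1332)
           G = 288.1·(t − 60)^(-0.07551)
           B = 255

1.197

At 12197 K (t = 121.97):
  G = 288.1·(121.97 − 60)^(-0.07551) = 288.1·61.97^(-0.07551) = 288.1·0.73227 = 210.968.
At 6395 K (t = 63.95):
  G = 99.47·ln 63.95 − 161.1 = 99.47·4.1581 − 161.1 = 252.506.
Gain = 252.506 / 210.968 = 1.1969 → 1.197.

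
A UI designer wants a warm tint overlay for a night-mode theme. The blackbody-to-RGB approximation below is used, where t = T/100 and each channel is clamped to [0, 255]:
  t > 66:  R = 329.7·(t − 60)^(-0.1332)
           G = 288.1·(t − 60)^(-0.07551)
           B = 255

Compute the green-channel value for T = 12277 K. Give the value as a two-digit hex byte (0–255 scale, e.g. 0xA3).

t = 12277/100 = 122.77; the t > 66 branch applies.
G = 288.1·(122.77 − 60)^(-0.07551) = 288.1·62.77^(-0.07551) = 288.1·0.73156 = 210.763.
Rounded: 211; in hex, 0xD3.

0xD3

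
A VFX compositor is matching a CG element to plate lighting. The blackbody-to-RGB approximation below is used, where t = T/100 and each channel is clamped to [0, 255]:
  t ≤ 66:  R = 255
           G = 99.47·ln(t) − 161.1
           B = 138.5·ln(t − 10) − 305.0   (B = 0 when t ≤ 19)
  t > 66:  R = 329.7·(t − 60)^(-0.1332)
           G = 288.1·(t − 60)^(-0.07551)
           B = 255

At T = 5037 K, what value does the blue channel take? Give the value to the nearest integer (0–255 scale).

207

t = 5037/100 = 50.37; the t ≤ 66 branch applies.
B = 138.5·ln(50.37 − 10) − 305.0 = 138.5·ln 40.37 − 305.0 = 138.5·3.6981 − 305.0 = 207.185.
Rounded: 207.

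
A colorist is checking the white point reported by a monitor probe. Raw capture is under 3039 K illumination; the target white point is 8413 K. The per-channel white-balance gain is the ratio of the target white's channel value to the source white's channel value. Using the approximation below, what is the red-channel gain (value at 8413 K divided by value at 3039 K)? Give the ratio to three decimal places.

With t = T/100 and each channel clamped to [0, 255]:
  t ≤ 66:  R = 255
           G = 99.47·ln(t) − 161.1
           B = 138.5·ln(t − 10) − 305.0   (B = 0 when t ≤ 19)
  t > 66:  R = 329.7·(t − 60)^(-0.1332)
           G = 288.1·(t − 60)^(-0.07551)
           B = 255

At 3039 K (t = 30.39):
  R = 255 by definition for t ≤ 66.
At 8413 K (t = 84.13):
  R = 329.7·(84.13 − 60)^(-0.1332) = 329.7·24.13^(-0.1332) = 329.7·0.65440 = 215.756.
Gain = 215.756 / 255.000 = 0.8461 → 0.846.

0.846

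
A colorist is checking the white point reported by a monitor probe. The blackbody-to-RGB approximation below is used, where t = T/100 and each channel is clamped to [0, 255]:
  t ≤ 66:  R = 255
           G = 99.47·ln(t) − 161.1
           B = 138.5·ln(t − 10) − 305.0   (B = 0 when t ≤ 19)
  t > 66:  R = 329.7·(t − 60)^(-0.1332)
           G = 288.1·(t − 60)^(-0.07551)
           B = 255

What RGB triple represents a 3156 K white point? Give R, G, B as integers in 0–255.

R=255, G=182, B=120

t = 3156/100 = 31.56; the t ≤ 66 branch applies.
R = 255 by definition for t ≤ 66.
G = 99.47·ln 31.56 − 161.1 = 99.47·3.4519 − 161.1 = 182.260.
B = 138.5·ln(31.56 − 10) − 305.0 = 138.5·ln 21.56 − 305.0 = 138.5·3.0708 − 305.0 = 120.311.
Rounded: (255, 182, 120).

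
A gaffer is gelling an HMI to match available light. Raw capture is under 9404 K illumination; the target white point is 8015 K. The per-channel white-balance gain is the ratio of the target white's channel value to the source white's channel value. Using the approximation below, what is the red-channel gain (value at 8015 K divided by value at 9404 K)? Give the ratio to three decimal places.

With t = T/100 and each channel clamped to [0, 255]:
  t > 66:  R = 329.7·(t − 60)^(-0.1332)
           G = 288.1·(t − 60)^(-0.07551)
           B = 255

At 9404 K (t = 94.04):
  R = 329.7·(94.04 − 60)^(-0.1332) = 329.7·34.04^(-0.1332) = 329.7·0.62508 = 206.090.
At 8015 K (t = 80.15):
  R = 329.7·(80.15 − 60)^(-0.1332) = 329.7·20.15^(-0.1332) = 329.7·0.67030 = 220.999.
Gain = 220.999 / 206.090 = 1.0723 → 1.072.

1.072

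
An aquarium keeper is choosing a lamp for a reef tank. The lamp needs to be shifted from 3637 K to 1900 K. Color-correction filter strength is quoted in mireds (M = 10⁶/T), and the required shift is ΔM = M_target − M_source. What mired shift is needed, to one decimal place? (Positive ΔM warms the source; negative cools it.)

+251.4 mireds

M_source = 10⁶/3637 = 274.952; M_target = 10⁶/1900 = 526.316.
ΔM = 526.316 − 274.952 = 251.364 → +251.4 mireds, a warming shift.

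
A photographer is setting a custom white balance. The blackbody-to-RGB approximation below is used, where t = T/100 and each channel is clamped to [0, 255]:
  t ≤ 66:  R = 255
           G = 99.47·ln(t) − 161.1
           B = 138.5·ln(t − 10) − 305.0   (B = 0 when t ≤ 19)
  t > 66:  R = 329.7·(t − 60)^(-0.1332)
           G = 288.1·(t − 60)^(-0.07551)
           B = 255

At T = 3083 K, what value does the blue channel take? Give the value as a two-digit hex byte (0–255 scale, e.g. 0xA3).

0x74

t = 3083/100 = 30.83; the t ≤ 66 branch applies.
B = 138.5·ln(30.83 − 10) − 305.0 = 138.5·ln 20.83 − 305.0 = 138.5·3.0364 − 305.0 = 115.541.
Rounded: 116; in hex, 0x74.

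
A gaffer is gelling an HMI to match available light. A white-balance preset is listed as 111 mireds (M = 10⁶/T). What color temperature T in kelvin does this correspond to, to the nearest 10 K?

9010 K

T = 10⁶ / 111 = 9009.01 K → 9010 K.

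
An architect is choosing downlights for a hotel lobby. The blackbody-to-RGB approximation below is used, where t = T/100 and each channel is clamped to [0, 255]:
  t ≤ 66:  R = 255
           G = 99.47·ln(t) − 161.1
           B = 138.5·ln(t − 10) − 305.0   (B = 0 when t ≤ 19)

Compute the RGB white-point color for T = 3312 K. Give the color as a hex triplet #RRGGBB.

#FFBB82

t = 3312/100 = 33.12; the t ≤ 66 branch applies.
R = 255 by definition for t ≤ 66.
G = 99.47·ln 33.12 − 161.1 = 99.47·3.5001 − 161.1 = 187.059.
B = 138.5·ln(33.12 − 10) − 305.0 = 138.5·ln 23.12 − 305.0 = 138.5·3.1407 − 305.0 = 129.987.
Rounded: (255, 187, 130).
In hex: #FFBB82.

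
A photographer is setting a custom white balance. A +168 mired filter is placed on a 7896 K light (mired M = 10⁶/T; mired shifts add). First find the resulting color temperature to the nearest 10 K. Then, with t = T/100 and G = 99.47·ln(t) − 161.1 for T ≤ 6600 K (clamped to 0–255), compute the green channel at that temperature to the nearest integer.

189

M_in = 10⁶/7896 = 126.65; M_out = 126.65 + (+168) = 294.65.
T_out = 10⁶/294.65 = 3393.9 K → 3390 K; t = 33.9.
G = 99.47·ln 33.9 − 161.1 = 99.47·3.5234 − 161.1 = 189.374.
Rounded: 189.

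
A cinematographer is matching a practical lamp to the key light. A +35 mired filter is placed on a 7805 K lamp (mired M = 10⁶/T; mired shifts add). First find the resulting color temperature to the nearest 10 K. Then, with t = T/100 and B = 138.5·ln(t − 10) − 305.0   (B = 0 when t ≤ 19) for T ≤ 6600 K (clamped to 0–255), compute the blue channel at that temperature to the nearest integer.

240

M_in = 10⁶/7805 = 128.12; M_out = 128.12 + (+35) = 163.12.
T_out = 10⁶/163.12 = 6130.3 K → 6130 K; t = 61.3.
B = 138.5·ln(61.3 − 10) − 305.0 = 138.5·ln 51.3 − 305.0 = 138.5·3.9377 − 305.0 = 240.370.
Rounded: 240.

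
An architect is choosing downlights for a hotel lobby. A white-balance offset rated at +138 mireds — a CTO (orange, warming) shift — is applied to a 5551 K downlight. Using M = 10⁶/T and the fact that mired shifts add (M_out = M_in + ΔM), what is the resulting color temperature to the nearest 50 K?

M_in = 10⁶/5551 = 180.15 mireds.
M_out = 180.15 + (+138) = 318.15 mireds.
T_out = 10⁶/318.15 = 3143.2 K → 3150 K.

3150 K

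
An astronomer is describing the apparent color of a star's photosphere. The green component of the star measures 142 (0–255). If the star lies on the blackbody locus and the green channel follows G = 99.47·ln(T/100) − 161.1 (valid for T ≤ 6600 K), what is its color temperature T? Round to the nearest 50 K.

ln t = (142 + 161.1) / 99.47 = 3.0471.
t = e^3.0471 = 21.055.
T = 100·t = 2106 K → 2100 K to the nearest 50 K.

2100 K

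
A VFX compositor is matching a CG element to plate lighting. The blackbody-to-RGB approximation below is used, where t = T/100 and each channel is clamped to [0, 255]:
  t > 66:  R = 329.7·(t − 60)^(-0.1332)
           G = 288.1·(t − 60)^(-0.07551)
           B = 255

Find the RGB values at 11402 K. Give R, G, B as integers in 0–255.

t = 11402/100 = 114.02; the t > 66 branch applies.
R = 329.7·(114.02 − 60)^(-0.1332) = 329.7·54.02^(-0.1332) = 329.7·0.58779 = 193.795.
G = 288.1·(114.02 − 60)^(-0.07551) = 288.1·54.02^(-0.07551) = 288.1·0.73990 = 213.166.
B = 255 by definition for t > 66.
Rounded: (194, 213, 255).

R=194, G=213, B=255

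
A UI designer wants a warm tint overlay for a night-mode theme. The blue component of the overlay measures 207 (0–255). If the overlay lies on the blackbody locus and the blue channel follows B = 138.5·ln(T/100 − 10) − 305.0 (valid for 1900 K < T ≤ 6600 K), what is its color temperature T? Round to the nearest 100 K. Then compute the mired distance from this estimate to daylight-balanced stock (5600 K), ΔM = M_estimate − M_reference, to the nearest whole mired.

ln(t − 10) = (207 + 305.0) / 138.5 = 3.6968.
t − 10 = e^3.6968 = 40.316, so t = 50.316.
T = 100·t = 5032 K → 5000 K to the nearest 100 K.
M_estimate = 10⁶/5000 = 200.00; M_reference = 10⁶/5600 = 178.57.
ΔM = 200.00 − 178.57 = 21.43 → +21 mireds.

+21 mireds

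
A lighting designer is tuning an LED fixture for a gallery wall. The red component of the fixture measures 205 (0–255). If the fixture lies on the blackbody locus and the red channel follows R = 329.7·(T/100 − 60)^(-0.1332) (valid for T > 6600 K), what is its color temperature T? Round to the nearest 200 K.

9600 K

(t − 60)^(-0.1332) = 205/329.7 = 0.62178.
t − 60 = 0.62178^(1/-0.1332) = 0.62178^(-7.508) = 35.423, so t = 95.423.
T = 100·t = 9542 K → 9600 K to the nearest 200 K.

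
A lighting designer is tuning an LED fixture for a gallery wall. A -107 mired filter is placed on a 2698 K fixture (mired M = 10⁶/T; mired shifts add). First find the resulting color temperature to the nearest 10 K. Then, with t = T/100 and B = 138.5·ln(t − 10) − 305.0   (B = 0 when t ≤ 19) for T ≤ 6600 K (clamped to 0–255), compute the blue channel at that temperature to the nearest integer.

156

M_in = 10⁶/2698 = 370.64; M_out = 370.64 + (-107) = 263.64.
T_out = 10⁶/263.64 = 3793.0 K → 3790 K; t = 37.9.
B = 138.5·ln(37.9 − 10) − 305.0 = 138.5·ln 27.9 − 305.0 = 138.5·3.3286 − 305.0 = 156.015.
Rounded: 156.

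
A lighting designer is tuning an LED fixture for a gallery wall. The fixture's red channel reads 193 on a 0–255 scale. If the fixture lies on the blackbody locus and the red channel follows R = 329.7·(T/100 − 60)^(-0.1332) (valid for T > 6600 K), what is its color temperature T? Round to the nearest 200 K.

(t − 60)^(-0.1332) = 193/329.7 = 0.58538.
t − 60 = 0.58538^(1/-0.1332) = 0.58538^(-7.508) = 55.713, so t = 115.713.
T = 100·t = 11571 K → 11600 K to the nearest 200 K.

11600 K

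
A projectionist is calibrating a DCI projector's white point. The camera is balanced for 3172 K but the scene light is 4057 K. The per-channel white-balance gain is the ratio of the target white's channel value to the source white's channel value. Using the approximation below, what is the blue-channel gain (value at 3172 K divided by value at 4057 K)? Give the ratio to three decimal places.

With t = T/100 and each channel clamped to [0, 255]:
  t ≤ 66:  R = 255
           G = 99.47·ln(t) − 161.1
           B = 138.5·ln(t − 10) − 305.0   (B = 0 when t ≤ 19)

0.719

At 4057 K (t = 40.57):
  B = 138.5·ln(40.57 − 10) − 305.0 = 138.5·ln 30.57 − 305.0 = 138.5·3.4200 − 305.0 = 168.673.
At 3172 K (t = 31.72):
  B = 138.5·ln(31.72 − 10) − 305.0 = 138.5·ln 21.72 − 305.0 = 138.5·3.0782 − 305.0 = 121.335.
Gain = 121.335 / 168.673 = 0.7194 → 0.719.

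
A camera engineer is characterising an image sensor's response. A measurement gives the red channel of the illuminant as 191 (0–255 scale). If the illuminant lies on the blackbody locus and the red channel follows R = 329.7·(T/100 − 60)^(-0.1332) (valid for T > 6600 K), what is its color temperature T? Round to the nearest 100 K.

(t − 60)^(-0.1332) = 191/329.7 = 0.57931.
t − 60 = 0.57931^(1/-0.1332) = 0.57931^(-7.508) = 60.245, so t = 120.245.
T = 100·t = 12025 K → 12000 K to the nearest 100 K.

12000 K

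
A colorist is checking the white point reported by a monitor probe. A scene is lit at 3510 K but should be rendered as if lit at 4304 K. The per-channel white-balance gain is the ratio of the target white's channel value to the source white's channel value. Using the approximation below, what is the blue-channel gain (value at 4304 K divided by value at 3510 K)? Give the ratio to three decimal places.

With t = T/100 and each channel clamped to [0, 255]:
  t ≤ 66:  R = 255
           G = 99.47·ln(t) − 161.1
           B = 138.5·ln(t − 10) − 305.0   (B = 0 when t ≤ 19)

1.269

At 3510 K (t = 35.1):
  B = 138.5·ln(35.1 − 10) − 305.0 = 138.5·ln 25.1 − 305.0 = 138.5·3.2229 − 305.0 = 141.367.
At 4304 K (t = 43.04):
  B = 138.5·ln(43.04 − 10) − 305.0 = 138.5·ln 33.04 − 305.0 = 138.5·3.4977 − 305.0 = 179.434.
Gain = 179.434 / 141.367 = 1.2693 → 1.269.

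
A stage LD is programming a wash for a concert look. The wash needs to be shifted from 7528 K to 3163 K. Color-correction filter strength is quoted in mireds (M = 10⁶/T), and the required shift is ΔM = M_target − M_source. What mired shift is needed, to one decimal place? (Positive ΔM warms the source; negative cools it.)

+183.3 mireds

M_source = 10⁶/7528 = 132.837; M_target = 10⁶/3163 = 316.156.
ΔM = 316.156 − 132.837 = 183.318 → +183.3 mireds, a warming shift.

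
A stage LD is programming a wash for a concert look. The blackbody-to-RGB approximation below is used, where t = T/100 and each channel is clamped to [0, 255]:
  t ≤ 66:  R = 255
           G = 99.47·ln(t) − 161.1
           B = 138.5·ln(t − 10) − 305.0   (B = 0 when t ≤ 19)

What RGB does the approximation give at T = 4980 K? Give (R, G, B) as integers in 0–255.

t = 4980/100 = 49.8; the t ≤ 66 branch applies.
R = 255 by definition for t ≤ 66.
G = 99.47·ln 49.8 − 161.1 = 99.47·3.9080 − 161.1 = 227.630.
B = 138.5·ln(49.8 − 10) − 305.0 = 138.5·ln 39.8 − 305.0 = 138.5·3.6839 − 305.0 = 205.216.
Rounded: (255, 228, 205).

(255, 228, 205)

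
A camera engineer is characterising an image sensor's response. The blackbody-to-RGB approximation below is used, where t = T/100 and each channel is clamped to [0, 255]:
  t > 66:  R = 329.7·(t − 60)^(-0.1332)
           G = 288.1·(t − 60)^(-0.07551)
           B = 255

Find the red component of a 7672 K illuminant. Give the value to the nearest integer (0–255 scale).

227

t = 7672/100 = 76.72; the t > 66 branch applies.
R = 329.7·(76.72 − 60)^(-0.1332) = 329.7·16.72^(-0.1332) = 329.7·0.68717 = 226.560.
Rounded: 227.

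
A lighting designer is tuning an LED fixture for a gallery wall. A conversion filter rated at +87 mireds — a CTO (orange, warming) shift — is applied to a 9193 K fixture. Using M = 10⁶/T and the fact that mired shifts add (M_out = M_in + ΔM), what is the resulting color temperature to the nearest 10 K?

5110 K

M_in = 10⁶/9193 = 108.78 mireds.
M_out = 108.78 + (+87) = 195.78 mireds.
T_out = 10⁶/195.78 = 5107.8 K → 5110 K.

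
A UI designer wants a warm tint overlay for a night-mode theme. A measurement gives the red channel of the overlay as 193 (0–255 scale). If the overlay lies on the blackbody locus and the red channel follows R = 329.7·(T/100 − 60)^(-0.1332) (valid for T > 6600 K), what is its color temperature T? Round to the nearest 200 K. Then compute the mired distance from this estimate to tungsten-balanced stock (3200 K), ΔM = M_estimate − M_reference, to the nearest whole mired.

-226 mireds

(t − 60)^(-0.1332) = 193/329.7 = 0.58538.
t − 60 = 0.58538^(1/-0.1332) = 0.58538^(-7.508) = 55.713, so t = 115.713.
T = 100·t = 11571 K → 11600 K to the nearest 200 K.
M_estimate = 10⁶/11600 = 86.21; M_reference = 10⁶/3200 = 312.50.
ΔM = 86.21 − 312.50 = -226.29 → -226 mireds.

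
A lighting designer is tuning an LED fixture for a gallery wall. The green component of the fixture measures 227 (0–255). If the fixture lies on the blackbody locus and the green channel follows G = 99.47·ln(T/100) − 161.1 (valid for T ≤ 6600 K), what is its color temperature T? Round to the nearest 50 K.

4950 K

ln t = (227 + 161.1) / 99.47 = 3.9017.
t = e^3.9017 = 49.485.
T = 100·t = 4949 K → 4950 K to the nearest 50 K.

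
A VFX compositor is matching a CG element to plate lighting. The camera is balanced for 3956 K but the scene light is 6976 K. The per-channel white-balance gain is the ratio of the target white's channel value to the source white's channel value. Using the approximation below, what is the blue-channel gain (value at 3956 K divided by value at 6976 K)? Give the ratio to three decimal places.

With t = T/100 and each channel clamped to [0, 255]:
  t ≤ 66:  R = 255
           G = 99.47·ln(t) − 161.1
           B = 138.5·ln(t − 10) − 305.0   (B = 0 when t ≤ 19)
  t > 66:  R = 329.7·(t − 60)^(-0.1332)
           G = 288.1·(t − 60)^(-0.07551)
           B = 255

At 6976 K (t = 69.76):
  B = 255 by definition for t > 66.
At 3956 K (t = 39.56):
  B = 138.5·ln(39.56 − 10) − 305.0 = 138.5·ln 29.56 − 305.0 = 138.5·3.3864 − 305.0 = 164.019.
Gain = 164.019 / 255.000 = 0.6432 → 0.643.

0.643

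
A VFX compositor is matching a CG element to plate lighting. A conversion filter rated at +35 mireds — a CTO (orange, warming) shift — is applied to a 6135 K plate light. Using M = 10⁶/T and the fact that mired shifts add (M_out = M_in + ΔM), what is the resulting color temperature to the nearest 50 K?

M_in = 10⁶/6135 = 163.00 mireds.
M_out = 163.00 + (+35) = 198.00 mireds.
T_out = 10⁶/198.00 = 5050.5 K → 5050 K.

5050 K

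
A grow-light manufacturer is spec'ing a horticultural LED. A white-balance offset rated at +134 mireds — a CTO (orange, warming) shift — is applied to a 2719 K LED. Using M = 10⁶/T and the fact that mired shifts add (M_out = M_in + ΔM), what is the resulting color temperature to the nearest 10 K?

M_in = 10⁶/2719 = 367.78 mireds.
M_out = 367.78 + (+134) = 501.78 mireds.
T_out = 10⁶/501.78 = 1992.9 K → 1990 K.

1990 K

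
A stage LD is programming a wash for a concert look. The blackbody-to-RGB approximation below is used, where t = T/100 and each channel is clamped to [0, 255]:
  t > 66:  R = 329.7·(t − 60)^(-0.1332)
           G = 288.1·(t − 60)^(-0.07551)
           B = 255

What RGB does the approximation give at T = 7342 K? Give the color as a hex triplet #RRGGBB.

t = 7342/100 = 73.42; the t > 66 branch applies.
R = 329.7·(73.42 − 60)^(-0.1332) = 329.7·13.42^(-0.1332) = 329.7·0.70759 = 233.293.
G = 288.1·(73.42 − 60)^(-0.07551) = 288.1·13.42^(-0.07551) = 288.1·0.82195 = 236.803.
B = 255 by definition for t > 66.
Rounded: (233, 237, 255).
In hex: #E9EDFF.

#E9EDFF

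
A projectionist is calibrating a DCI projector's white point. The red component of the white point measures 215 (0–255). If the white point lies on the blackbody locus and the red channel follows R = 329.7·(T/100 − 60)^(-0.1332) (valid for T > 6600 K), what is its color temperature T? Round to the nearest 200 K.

(t − 60)^(-0.1332) = 215/329.7 = 0.65211.
t − 60 = 0.65211^(1/-0.1332) = 0.65211^(-7.508) = 24.774, so t = 84.774.
T = 100·t = 8477 K → 8400 K to the nearest 200 K.

8400 K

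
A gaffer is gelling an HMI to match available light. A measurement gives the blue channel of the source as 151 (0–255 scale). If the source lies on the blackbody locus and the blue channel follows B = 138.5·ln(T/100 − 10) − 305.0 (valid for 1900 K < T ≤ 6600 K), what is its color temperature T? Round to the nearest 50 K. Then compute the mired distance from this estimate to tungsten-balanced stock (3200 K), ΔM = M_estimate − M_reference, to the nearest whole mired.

-42 mireds

ln(t − 10) = (151 + 305.0) / 138.5 = 3.2924.
t − 10 = e^3.2924 = 26.908, so t = 36.908.
T = 100·t = 3691 K → 3700 K to the nearest 50 K.
M_estimate = 10⁶/3700 = 270.27; M_reference = 10⁶/3200 = 312.50.
ΔM = 270.27 − 312.50 = -42.23 → -42 mireds.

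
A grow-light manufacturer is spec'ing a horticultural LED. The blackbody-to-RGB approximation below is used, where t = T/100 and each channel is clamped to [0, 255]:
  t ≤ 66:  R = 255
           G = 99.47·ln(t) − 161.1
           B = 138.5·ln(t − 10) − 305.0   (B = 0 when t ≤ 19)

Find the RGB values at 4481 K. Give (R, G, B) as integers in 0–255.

t = 4481/100 = 44.81; the t ≤ 66 branch applies.
R = 255 by definition for t ≤ 66.
G = 99.47·ln 44.81 − 161.1 = 99.47·3.8024 − 161.1 = 217.128.
B = 138.5·ln(44.81 − 10) − 305.0 = 138.5·ln 34.81 − 305.0 = 138.5·3.5499 − 305.0 = 186.662.
Rounded: (255, 217, 187).

(255, 217, 187)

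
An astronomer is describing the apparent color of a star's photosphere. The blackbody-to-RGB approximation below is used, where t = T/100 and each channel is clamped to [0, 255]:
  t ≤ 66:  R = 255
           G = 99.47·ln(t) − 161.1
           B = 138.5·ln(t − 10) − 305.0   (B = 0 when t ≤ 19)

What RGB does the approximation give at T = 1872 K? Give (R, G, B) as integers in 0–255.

t = 1872/100 = 18.72; the t ≤ 66 branch applies.
R = 255 by definition for t ≤ 66.
G = 99.47·ln 18.72 − 161.1 = 99.47·2.9296 − 161.1 = 130.307.
t = 18.72 ≤ 19, so B = 0.
Rounded: (255, 130, 0).

(255, 130, 0)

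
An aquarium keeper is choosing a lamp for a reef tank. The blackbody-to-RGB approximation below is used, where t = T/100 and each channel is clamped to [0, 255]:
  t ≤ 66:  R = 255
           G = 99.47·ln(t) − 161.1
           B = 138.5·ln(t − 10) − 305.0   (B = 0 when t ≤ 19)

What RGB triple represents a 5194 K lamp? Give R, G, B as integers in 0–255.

R=255, G=232, B=212

t = 5194/100 = 51.94; the t ≤ 66 branch applies.
R = 255 by definition for t ≤ 66.
G = 99.47·ln 51.94 − 161.1 = 99.47·3.9501 − 161.1 = 231.815.
B = 138.5·ln(51.94 − 10) − 305.0 = 138.5·ln 41.94 − 305.0 = 138.5·3.7362 − 305.0 = 212.469.
Rounded: (255, 232, 212).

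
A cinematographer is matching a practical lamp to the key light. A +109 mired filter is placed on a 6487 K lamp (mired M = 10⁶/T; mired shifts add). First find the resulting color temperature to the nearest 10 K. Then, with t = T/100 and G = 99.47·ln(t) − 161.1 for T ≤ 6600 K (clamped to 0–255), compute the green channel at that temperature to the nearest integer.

M_in = 10⁶/6487 = 154.15; M_out = 154.15 + (+109) = 263.15.
T_out = 10⁶/263.15 = 3800.0 K → 3800 K; t = 38.
G = 99.47·ln 38 − 161.1 = 99.47·3.6376 − 161.1 = 200.731.
Rounded: 201.

201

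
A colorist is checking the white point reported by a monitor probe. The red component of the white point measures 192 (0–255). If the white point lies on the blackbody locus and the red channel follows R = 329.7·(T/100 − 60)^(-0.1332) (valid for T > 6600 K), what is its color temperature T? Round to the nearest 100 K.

11800 K

(t − 60)^(-0.1332) = 192/329.7 = 0.58235.
t − 60 = 0.58235^(1/-0.1332) = 0.58235^(-7.508) = 57.929, so t = 117.929.
T = 100·t = 11793 K → 11800 K to the nearest 100 K.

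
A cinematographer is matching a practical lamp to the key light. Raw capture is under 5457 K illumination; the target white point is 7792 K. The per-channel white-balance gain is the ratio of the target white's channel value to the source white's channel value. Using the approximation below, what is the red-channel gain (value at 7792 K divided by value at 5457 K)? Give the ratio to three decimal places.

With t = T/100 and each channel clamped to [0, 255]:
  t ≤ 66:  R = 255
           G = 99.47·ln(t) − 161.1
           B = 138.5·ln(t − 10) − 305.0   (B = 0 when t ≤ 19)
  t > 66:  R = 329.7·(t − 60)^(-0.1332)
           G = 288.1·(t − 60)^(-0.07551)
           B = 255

0.880

At 5457 K (t = 54.57):
  R = 255 by definition for t ≤ 66.
At 7792 K (t = 77.92):
  R = 329.7·(77.92 − 60)^(-0.1332) = 329.7·17.92^(-0.1332) = 329.7·0.68086 = 224.478.
Gain = 224.478 / 255.000 = 0.8803 → 0.880.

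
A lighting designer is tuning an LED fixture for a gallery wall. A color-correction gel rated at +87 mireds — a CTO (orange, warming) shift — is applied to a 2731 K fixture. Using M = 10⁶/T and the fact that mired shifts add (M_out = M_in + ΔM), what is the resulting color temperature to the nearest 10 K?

2210 K

M_in = 10⁶/2731 = 366.17 mireds.
M_out = 366.17 + (+87) = 453.17 mireds.
T_out = 10⁶/453.17 = 2206.7 K → 2210 K.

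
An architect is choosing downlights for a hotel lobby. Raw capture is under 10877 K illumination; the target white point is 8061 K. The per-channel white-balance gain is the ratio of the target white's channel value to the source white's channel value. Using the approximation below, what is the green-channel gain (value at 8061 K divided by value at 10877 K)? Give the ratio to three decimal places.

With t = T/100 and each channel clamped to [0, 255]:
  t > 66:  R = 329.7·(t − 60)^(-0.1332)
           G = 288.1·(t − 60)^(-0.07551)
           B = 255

1.067

At 10877 K (t = 108.77):
  G = 288.1·(108.77 − 60)^(-0.07551) = 288.1·48.77^(-0.07551) = 288.1·0.74564 = 214.818.
At 8061 K (t = 80.61):
  G = 288.1·(80.61 − 60)^(-0.07551) = 288.1·20.61^(-0.07551) = 288.1·0.79575 = 229.254.
Gain = 229.254 / 214.818 = 1.0672 → 1.067.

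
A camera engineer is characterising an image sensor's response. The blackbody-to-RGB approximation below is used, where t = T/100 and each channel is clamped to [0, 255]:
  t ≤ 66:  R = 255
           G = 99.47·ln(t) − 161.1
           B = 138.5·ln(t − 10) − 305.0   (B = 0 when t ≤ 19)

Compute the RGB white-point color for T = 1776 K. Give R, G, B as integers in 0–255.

R=255, G=125, B=0

t = 1776/100 = 17.76; the t ≤ 66 branch applies.
R = 255 by definition for t ≤ 66.
G = 99.47·ln 17.76 − 161.1 = 99.47·2.8769 − 161.1 = 125.070.
t = 17.76 ≤ 19, so B = 0.
Rounded: (255, 125, 0).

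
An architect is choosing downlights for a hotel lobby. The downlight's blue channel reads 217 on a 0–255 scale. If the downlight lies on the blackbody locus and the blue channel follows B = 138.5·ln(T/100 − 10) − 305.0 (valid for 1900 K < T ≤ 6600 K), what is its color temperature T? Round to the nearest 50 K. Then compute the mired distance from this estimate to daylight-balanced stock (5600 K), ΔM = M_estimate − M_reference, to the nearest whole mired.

+8 mireds

ln(t − 10) = (217 + 305.0) / 138.5 = 3.7690.
t − 10 = e^3.7690 = 43.335, so t = 53.335.
T = 100·t = 5333 K → 5350 K to the nearest 50 K.
M_estimate = 10⁶/5350 = 186.92; M_reference = 10⁶/5600 = 178.57.
ΔM = 186.92 − 178.57 = 8.34 → +8 mireds.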